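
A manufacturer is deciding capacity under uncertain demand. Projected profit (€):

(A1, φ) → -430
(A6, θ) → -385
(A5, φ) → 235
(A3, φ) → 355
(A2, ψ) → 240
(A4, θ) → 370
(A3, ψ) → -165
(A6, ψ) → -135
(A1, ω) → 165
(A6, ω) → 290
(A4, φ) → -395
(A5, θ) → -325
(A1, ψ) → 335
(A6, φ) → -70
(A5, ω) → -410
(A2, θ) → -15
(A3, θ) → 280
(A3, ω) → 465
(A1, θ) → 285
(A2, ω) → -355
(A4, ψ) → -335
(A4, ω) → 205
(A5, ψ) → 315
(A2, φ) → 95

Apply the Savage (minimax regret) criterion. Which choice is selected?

Column bests: θ=370, φ=355, ψ=335, ω=465.
A1 regrets: 85, 785, 0, 300 → max 785
A2 regrets: 385, 260, 95, 820 → max 820
A3 regrets: 90, 0, 500, 0 → max 500
A4 regrets: 0, 750, 670, 260 → max 750
A5 regrets: 695, 120, 20, 875 → max 875
A6 regrets: 755, 425, 470, 175 → max 755
Smallest max regret = 500 → A3.

A3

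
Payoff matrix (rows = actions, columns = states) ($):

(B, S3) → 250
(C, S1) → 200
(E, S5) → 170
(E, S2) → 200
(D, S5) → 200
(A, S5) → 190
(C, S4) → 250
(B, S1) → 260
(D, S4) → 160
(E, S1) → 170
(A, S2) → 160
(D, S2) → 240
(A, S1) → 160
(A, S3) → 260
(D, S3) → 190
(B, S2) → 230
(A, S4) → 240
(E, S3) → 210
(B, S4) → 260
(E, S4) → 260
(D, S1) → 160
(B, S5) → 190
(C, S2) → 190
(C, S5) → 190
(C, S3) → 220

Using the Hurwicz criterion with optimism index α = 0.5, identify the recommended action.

B

A: 0.5·260 + 0.5·160 = 210
B: 0.5·260 + 0.5·190 = 225
C: 0.5·250 + 0.5·190 = 220
D: 0.5·240 + 0.5·160 = 200
E: 0.5·260 + 0.5·170 = 215
Highest Hurwicz score = 225 → B.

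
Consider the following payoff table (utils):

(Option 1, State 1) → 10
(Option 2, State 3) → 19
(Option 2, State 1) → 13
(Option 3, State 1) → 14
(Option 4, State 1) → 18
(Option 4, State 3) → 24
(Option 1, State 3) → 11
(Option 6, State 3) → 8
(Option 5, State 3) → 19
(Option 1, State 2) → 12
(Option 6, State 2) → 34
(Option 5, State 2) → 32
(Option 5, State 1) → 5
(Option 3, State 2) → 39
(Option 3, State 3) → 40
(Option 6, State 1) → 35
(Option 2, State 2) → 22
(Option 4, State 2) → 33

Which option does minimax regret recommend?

Option 4

Column bests: State 1=35, State 2=39, State 3=40.
Option 1 regrets: 25, 27, 29 → max 29
Option 2 regrets: 22, 17, 21 → max 22
Option 3 regrets: 21, 0, 0 → max 21
Option 4 regrets: 17, 6, 16 → max 17
Option 5 regrets: 30, 7, 21 → max 30
Option 6 regrets: 0, 5, 32 → max 32
Smallest max regret = 17 → Option 4.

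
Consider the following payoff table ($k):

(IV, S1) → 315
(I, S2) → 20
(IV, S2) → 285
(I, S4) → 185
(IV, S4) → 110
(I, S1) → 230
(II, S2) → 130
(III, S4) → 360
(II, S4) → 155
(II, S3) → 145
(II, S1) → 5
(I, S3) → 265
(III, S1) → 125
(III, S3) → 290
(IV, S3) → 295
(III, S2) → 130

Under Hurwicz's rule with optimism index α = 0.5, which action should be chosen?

III

I: 0.5·265 + 0.5·20 = 142.5
II: 0.5·155 + 0.5·5 = 80
III: 0.5·360 + 0.5·125 = 242.5
IV: 0.5·315 + 0.5·110 = 212.5
Highest Hurwicz score = 242.5 → III.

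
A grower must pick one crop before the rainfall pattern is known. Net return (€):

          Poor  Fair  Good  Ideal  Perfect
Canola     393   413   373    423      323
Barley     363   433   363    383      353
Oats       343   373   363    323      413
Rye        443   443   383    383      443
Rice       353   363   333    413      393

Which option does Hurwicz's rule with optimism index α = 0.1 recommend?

Rye

Canola: 0.1·423 + 0.9·323 = 333
Barley: 0.1·433 + 0.9·353 = 361
Oats: 0.1·413 + 0.9·323 = 332
Rye: 0.1·443 + 0.9·383 = 389
Rice: 0.1·413 + 0.9·333 = 341
Highest Hurwicz score = 389 → Rye.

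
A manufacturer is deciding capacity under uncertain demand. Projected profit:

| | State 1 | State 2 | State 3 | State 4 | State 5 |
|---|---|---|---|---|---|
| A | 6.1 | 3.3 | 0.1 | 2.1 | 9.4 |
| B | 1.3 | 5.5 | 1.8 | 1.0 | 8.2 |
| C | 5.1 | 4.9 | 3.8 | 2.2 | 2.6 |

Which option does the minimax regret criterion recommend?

A

Column bests: State 1=6.1, State 2=5.5, State 3=3.8, State 4=2.2, State 5=9.4.
A regrets: 0.0, 2.2, 3.7, 0.1, 0.0 → max 3.7
B regrets: 4.8, 0.0, 2.0, 1.2, 1.2 → max 4.8
C regrets: 1.0, 0.6, 0.0, 0.0, 6.8 → max 6.8
Smallest max regret = 3.7 → A.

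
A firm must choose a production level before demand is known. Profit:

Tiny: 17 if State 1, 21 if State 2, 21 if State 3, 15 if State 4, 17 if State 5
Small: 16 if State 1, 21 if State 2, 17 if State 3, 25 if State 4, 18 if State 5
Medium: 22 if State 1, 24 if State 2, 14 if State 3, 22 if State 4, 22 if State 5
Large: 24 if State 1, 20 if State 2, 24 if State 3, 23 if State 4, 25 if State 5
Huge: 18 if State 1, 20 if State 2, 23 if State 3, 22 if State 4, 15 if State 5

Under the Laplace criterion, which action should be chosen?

Large

Row averages: Tiny=18.2, Small=19.4, Medium=20.8, Large=23.2, Huge=19.6
Highest average = 23.2 → Large.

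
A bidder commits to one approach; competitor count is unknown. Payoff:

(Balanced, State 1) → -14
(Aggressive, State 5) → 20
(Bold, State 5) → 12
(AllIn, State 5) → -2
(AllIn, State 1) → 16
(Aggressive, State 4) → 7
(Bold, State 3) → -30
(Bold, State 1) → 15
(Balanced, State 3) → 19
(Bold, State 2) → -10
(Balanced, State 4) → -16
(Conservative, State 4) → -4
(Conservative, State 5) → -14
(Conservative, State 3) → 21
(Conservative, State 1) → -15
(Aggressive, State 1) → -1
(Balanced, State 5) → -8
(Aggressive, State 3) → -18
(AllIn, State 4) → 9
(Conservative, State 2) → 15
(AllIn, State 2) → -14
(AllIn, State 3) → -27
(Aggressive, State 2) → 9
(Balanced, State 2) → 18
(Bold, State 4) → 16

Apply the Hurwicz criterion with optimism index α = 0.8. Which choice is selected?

Conservative: 0.8·21 + 0.2·(-15) = 13.8
Balanced: 0.8·19 + 0.2·(-16) = 12
Aggressive: 0.8·20 + 0.2·(-18) = 12.4
Bold: 0.8·16 + 0.2·(-30) = 6.8
AllIn: 0.8·16 + 0.2·(-27) = 7.4
Highest Hurwicz score = 13.8 → Conservative.

Conservative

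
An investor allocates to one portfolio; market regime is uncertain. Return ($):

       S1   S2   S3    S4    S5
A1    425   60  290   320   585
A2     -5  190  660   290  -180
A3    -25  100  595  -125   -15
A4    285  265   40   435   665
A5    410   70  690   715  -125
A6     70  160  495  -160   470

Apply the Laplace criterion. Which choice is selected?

Row averages: A1=336, A2=191, A3=106, A4=338, A5=352, A6=207
Highest average = 352 → A5.

A5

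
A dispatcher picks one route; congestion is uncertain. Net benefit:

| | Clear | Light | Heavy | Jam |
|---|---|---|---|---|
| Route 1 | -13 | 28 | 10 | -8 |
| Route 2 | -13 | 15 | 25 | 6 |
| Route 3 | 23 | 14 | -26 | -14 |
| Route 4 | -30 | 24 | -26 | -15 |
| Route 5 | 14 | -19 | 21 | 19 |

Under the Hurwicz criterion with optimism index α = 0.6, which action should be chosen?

Route 1

Route 1: 0.6·28 + 0.4·(-13) = 11.6
Route 2: 0.6·25 + 0.4·(-13) = 9.8
Route 3: 0.6·23 + 0.4·(-26) = 3.4
Route 4: 0.6·24 + 0.4·(-30) = 2.4
Route 5: 0.6·21 + 0.4·(-19) = 5
Highest Hurwicz score = 11.6 → Route 1.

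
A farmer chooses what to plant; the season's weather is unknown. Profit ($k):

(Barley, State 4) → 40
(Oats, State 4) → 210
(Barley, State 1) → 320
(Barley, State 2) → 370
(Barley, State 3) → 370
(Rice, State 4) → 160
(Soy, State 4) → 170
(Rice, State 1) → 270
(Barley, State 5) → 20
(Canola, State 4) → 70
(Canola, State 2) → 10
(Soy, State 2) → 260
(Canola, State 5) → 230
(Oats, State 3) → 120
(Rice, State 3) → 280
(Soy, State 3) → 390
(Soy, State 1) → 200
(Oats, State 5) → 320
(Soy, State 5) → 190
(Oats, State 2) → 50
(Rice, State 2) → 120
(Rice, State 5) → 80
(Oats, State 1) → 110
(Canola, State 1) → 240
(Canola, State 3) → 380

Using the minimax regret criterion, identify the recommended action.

Soy

Column bests: State 1=320, State 2=370, State 3=390, State 4=210, State 5=320.
Barley regrets: 0, 0, 20, 170, 300 → max 300
Oats regrets: 210, 320, 270, 0, 0 → max 320
Soy regrets: 120, 110, 0, 40, 130 → max 130
Rice regrets: 50, 250, 110, 50, 240 → max 250
Canola regrets: 80, 360, 10, 140, 90 → max 360
Smallest max regret = 130 → Soy.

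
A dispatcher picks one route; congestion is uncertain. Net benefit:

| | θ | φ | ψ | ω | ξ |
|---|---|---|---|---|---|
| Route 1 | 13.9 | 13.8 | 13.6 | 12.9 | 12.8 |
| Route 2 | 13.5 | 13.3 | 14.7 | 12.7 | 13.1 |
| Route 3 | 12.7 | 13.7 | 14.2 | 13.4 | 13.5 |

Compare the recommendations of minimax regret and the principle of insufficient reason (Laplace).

minimax regret → Route 2; laplace → Route 3 (disagree)

Column bests: θ=13.9, φ=13.8, ψ=14.7, ω=13.4, ξ=13.5.
Route 1 regrets: 0.0, 0.0, 1.1, 0.5, 0.7 → max 1.1
Route 2 regrets: 0.4, 0.5, 0.0, 0.7, 0.4 → max 0.7
Route 3 regrets: 1.2, 0.1, 0.5, 0.0, 0.0 → max 1.2
Smallest max regret = 0.7 → Route 2.
Row averages: Route 1=13.4, Route 2=13.46, Route 3=13.5
Highest average = 13.5 → Route 3.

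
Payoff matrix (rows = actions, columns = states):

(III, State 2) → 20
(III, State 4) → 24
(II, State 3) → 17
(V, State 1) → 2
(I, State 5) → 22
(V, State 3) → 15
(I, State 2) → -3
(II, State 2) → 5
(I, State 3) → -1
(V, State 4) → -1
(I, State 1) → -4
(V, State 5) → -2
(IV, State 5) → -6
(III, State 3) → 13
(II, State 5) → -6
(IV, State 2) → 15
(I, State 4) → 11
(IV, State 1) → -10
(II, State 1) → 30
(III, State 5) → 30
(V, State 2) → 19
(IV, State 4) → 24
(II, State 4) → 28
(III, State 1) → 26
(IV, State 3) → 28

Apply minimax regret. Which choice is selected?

Column bests: State 1=30, State 2=20, State 3=28, State 4=28, State 5=30.
I regrets: 34, 23, 29, 17, 8 → max 34
II regrets: 0, 15, 11, 0, 36 → max 36
III regrets: 4, 0, 15, 4, 0 → max 15
IV regrets: 40, 5, 0, 4, 36 → max 40
V regrets: 28, 1, 13, 29, 32 → max 32
Smallest max regret = 15 → III.

III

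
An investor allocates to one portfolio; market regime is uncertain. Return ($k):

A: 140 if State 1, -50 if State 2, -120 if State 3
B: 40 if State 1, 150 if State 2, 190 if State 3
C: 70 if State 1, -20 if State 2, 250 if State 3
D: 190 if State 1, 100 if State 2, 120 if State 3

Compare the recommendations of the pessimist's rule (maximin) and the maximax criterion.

Row minima: A=-120, B=40, C=-20, D=100
Best worst-case = 100 → D.
Row maxima: A=140, B=190, C=250, D=190
Best best-case = 250 → C.

maximin → D; maximax → C (disagree)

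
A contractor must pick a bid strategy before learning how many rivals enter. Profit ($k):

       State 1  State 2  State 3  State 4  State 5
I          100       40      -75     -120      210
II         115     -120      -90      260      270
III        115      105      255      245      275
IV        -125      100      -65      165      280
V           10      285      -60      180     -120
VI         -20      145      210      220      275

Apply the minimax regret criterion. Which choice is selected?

VI

Column bests: State 1=115, State 2=285, State 3=255, State 4=260, State 5=280.
I regrets: 15, 245, 330, 380, 70 → max 380
II regrets: 0, 405, 345, 0, 10 → max 405
III regrets: 0, 180, 0, 15, 5 → max 180
IV regrets: 240, 185, 320, 95, 0 → max 320
V regrets: 105, 0, 315, 80, 400 → max 400
VI regrets: 135, 140, 45, 40, 5 → max 140
Smallest max regret = 140 → VI.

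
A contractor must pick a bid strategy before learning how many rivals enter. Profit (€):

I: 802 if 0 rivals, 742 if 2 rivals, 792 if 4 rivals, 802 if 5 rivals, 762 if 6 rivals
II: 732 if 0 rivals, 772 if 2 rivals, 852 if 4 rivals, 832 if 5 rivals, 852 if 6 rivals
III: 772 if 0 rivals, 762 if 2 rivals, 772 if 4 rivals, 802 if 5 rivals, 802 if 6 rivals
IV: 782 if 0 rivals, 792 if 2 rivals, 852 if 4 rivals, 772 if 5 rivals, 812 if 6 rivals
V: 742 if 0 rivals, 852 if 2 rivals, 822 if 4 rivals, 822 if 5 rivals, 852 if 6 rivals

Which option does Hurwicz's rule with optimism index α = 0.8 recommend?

IV

I: 0.8·802 + 0.2·742 = 790
II: 0.8·852 + 0.2·732 = 828
III: 0.8·802 + 0.2·762 = 794
IV: 0.8·852 + 0.2·772 = 836
V: 0.8·852 + 0.2·742 = 830
Highest Hurwicz score = 836 → IV.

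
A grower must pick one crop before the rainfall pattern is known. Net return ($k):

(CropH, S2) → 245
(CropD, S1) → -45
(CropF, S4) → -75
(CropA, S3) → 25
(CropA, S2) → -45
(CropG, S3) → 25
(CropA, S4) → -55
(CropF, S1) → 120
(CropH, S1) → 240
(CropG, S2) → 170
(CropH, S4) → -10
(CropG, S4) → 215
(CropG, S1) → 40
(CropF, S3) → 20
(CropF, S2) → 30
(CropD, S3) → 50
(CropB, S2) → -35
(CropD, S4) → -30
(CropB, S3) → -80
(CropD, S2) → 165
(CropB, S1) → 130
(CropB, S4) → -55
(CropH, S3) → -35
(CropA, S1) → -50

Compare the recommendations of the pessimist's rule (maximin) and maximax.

maximin → CropG; maximax → CropH (disagree)

Row minima: CropG=25, CropB=-80, CropF=-75, CropH=-35, CropD=-45, CropA=-55
Best worst-case = 25 → CropG.
Row maxima: CropG=215, CropB=130, CropF=120, CropH=245, CropD=165, CropA=25
Best best-case = 245 → CropH.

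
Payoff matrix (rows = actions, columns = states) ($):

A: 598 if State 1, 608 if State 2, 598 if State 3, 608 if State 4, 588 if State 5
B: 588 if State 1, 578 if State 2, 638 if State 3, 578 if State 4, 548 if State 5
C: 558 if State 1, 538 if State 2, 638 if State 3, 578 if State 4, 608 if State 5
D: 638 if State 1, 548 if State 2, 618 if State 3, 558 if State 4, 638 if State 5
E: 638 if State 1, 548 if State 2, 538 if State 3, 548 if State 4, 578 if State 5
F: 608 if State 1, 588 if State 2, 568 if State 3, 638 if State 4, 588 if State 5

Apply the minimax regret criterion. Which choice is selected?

Column bests: State 1=638, State 2=608, State 3=638, State 4=638, State 5=638.
A regrets: 40, 0, 40, 30, 50 → max 50
B regrets: 50, 30, 0, 60, 90 → max 90
C regrets: 80, 70, 0, 60, 30 → max 80
D regrets: 0, 60, 20, 80, 0 → max 80
E regrets: 0, 60, 100, 90, 60 → max 100
F regrets: 30, 20, 70, 0, 50 → max 70
Smallest max regret = 50 → A.

A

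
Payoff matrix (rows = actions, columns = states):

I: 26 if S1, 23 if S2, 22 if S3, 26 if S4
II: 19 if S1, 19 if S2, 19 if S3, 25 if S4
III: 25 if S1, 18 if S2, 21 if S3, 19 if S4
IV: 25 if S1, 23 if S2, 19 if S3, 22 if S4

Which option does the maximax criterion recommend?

I

Row maxima: I=26, II=25, III=25, IV=25
Best best-case = 26 → I.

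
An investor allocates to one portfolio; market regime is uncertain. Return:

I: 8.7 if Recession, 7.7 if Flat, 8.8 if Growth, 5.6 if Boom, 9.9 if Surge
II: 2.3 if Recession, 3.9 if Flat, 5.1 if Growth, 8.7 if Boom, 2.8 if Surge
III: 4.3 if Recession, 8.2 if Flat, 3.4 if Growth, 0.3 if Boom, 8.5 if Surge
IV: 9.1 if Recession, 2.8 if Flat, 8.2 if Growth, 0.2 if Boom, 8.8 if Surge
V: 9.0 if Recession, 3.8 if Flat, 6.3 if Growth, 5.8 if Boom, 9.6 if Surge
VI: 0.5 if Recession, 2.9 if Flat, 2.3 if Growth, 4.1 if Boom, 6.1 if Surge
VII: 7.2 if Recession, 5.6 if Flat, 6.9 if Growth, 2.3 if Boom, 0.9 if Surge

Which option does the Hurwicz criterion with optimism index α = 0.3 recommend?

I: 0.3·9.9 + 0.7·5.6 = 6.89
II: 0.3·8.7 + 0.7·2.3 = 4.22
III: 0.3·8.5 + 0.7·0.3 = 2.76
IV: 0.3·9.1 + 0.7·0.2 = 2.87
V: 0.3·9.6 + 0.7·3.8 = 5.54
VI: 0.3·6.1 + 0.7·0.5 = 2.18
VII: 0.3·7.2 + 0.7·0.9 = 2.79
Highest Hurwicz score = 6.89 → I.

I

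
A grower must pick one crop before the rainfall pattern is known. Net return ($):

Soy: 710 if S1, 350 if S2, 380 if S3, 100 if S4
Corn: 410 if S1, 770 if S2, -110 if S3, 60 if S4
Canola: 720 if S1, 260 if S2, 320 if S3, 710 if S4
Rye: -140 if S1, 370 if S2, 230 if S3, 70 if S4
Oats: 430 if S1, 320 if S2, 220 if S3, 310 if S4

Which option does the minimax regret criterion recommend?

Column bests: S1=720, S2=770, S3=380, S4=710.
Soy regrets: 10, 420, 0, 610 → max 610
Corn regrets: 310, 0, 490, 650 → max 650
Canola regrets: 0, 510, 60, 0 → max 510
Rye regrets: 860, 400, 150, 640 → max 860
Oats regrets: 290, 450, 160, 400 → max 450
Smallest max regret = 450 → Oats.

Oats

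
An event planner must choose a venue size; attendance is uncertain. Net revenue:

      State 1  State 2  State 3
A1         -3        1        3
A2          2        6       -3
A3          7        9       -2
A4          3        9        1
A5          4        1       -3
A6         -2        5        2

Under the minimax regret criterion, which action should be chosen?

A4

Column bests: State 1=7, State 2=9, State 3=3.
A1 regrets: 10, 8, 0 → max 10
A2 regrets: 5, 3, 6 → max 6
A3 regrets: 0, 0, 5 → max 5
A4 regrets: 4, 0, 2 → max 4
A5 regrets: 3, 8, 6 → max 8
A6 regrets: 9, 4, 1 → max 9
Smallest max regret = 4 → A4.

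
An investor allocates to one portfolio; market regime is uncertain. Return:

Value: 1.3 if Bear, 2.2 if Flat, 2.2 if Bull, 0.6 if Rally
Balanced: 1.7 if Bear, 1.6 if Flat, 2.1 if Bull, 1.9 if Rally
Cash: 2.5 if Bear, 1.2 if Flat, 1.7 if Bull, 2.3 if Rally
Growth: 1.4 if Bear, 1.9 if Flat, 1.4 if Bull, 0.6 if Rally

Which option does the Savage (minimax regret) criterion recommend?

Balanced

Column bests: Bear=2.5, Flat=2.2, Bull=2.2, Rally=2.3.
Value regrets: 1.2, 0.0, 0.0, 1.7 → max 1.7
Balanced regrets: 0.8, 0.6, 0.1, 0.4 → max 0.8
Cash regrets: 0.0, 1.0, 0.5, 0.0 → max 1.0
Growth regrets: 1.1, 0.3, 0.8, 1.7 → max 1.7
Smallest max regret = 0.8 → Balanced.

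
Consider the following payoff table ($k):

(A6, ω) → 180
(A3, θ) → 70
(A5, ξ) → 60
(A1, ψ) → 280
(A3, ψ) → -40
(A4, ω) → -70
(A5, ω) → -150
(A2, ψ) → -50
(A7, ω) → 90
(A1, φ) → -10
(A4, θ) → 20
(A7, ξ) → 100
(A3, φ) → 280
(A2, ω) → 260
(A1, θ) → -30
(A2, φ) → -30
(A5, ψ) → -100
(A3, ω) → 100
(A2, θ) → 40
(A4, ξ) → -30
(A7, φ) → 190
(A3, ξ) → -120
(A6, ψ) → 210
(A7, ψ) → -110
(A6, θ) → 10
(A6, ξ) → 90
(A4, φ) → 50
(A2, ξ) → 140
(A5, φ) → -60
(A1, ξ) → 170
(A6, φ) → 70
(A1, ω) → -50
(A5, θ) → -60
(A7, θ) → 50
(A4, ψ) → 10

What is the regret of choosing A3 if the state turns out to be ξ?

290

Best payoff under ξ is 170.
Regret = 170 − (-120) = 290.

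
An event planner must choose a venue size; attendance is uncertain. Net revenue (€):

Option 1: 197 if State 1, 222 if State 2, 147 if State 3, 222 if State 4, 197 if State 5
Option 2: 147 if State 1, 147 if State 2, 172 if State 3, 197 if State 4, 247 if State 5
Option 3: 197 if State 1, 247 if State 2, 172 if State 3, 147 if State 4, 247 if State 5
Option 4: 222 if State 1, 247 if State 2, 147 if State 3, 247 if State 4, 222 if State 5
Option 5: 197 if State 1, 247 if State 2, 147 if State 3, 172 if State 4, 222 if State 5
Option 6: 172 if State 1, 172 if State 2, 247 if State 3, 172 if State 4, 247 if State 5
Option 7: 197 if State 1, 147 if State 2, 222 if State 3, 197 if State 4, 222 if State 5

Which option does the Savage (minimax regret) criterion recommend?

Option 6

Column bests: State 1=222, State 2=247, State 3=247, State 4=247, State 5=247.
Option 1 regrets: 25, 25, 100, 25, 50 → max 100
Option 2 regrets: 75, 100, 75, 50, 0 → max 100
Option 3 regrets: 25, 0, 75, 100, 0 → max 100
Option 4 regrets: 0, 0, 100, 0, 25 → max 100
Option 5 regrets: 25, 0, 100, 75, 25 → max 100
Option 6 regrets: 50, 75, 0, 75, 0 → max 75
Option 7 regrets: 25, 100, 25, 50, 25 → max 100
Smallest max regret = 75 → Option 6.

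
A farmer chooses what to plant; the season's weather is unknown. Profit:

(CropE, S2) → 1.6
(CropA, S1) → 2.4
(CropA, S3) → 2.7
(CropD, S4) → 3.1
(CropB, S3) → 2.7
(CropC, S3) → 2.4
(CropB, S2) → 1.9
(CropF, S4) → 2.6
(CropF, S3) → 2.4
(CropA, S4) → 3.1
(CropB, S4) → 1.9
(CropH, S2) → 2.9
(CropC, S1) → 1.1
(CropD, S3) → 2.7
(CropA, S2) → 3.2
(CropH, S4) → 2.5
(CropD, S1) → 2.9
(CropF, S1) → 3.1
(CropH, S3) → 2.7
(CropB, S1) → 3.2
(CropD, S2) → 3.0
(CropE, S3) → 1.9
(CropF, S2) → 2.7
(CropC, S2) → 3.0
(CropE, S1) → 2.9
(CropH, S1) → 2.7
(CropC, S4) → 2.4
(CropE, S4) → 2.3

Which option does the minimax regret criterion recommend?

Column bests: S1=3.2, S2=3.2, S3=2.7, S4=3.1.
CropB regrets: 0.0, 1.3, 0.0, 1.2 → max 1.3
CropH regrets: 0.5, 0.3, 0.0, 0.6 → max 0.6
CropC regrets: 2.1, 0.2, 0.3, 0.7 → max 2.1
CropA regrets: 0.8, 0.0, 0.0, 0.0 → max 0.8
CropF regrets: 0.1, 0.5, 0.3, 0.5 → max 0.5
CropD regrets: 0.3, 0.2, 0.0, 0.0 → max 0.3
CropE regrets: 0.3, 1.6, 0.8, 0.8 → max 1.6
Smallest max regret = 0.3 → CropD.

CropD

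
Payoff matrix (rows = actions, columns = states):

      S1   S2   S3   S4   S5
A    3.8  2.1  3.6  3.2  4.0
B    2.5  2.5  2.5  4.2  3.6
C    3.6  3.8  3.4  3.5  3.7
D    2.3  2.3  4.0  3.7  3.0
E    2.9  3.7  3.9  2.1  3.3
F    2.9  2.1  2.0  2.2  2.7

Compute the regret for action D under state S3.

0.0

Best payoff under S3 is 4.0.
Regret = 4.0 − 4.0 = 0.0.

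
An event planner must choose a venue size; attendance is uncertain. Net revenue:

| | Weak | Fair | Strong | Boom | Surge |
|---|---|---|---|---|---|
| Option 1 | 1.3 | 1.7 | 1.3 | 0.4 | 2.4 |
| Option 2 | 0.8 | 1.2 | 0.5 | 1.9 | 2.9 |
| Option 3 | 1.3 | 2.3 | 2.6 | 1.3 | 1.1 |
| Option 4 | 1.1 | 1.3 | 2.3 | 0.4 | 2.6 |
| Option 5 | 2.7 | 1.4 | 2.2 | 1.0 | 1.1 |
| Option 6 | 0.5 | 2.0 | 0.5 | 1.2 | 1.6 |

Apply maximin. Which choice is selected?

Option 3

Row minima: Option 1=0.4, Option 2=0.5, Option 3=1.1, Option 4=0.4, Option 5=1.0, Option 6=0.5
Best worst-case = 1.1 → Option 3.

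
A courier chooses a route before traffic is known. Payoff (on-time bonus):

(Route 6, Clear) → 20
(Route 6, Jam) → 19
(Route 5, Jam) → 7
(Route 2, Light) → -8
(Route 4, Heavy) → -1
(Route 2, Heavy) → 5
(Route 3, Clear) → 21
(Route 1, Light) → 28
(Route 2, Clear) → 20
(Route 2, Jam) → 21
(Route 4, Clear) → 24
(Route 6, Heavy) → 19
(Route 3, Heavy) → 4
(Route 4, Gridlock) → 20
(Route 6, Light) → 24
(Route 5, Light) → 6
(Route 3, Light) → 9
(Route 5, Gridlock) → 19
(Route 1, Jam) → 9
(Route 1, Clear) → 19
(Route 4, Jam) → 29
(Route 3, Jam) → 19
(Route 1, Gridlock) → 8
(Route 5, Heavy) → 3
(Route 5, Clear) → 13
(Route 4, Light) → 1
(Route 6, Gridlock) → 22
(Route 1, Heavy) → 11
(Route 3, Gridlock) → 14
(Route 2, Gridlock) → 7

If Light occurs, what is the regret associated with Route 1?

0

Best payoff under Light is 28.
Regret = 28 − 28 = 0.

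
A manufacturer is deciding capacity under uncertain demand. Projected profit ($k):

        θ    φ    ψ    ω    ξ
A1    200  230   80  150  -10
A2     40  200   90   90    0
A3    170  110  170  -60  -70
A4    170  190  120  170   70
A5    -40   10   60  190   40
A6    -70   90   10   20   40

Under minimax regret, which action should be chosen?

Column bests: θ=200, φ=230, ψ=170, ω=190, ξ=70.
A1 regrets: 0, 0, 90, 40, 80 → max 90
A2 regrets: 160, 30, 80, 100, 70 → max 160
A3 regrets: 30, 120, 0, 250, 140 → max 250
A4 regrets: 30, 40, 50, 20, 0 → max 50
A5 regrets: 240, 220, 110, 0, 30 → max 240
A6 regrets: 270, 140, 160, 170, 30 → max 270
Smallest max regret = 50 → A4.

A4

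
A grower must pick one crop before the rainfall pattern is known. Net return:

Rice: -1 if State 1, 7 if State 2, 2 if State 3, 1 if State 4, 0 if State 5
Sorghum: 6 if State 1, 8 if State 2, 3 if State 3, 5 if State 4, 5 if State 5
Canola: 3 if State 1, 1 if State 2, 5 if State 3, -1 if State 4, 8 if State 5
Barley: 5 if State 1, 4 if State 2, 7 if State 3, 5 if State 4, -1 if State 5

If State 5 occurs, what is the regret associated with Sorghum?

3

Best payoff under State 5 is 8.
Regret = 8 − 5 = 3.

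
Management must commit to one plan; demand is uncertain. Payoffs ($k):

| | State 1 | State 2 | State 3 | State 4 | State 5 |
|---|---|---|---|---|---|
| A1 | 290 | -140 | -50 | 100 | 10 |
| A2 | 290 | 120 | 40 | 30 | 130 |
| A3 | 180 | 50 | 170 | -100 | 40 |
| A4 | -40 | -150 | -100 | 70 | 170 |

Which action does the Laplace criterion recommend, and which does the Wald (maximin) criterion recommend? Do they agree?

Row averages: A1=42, A2=122, A3=68, A4=-10
Highest average = 122 → A2.
Row minima: A1=-140, A2=30, A3=-100, A4=-150
Best worst-case = 30 → A2.

laplace → A2; maximin → A2 (agree)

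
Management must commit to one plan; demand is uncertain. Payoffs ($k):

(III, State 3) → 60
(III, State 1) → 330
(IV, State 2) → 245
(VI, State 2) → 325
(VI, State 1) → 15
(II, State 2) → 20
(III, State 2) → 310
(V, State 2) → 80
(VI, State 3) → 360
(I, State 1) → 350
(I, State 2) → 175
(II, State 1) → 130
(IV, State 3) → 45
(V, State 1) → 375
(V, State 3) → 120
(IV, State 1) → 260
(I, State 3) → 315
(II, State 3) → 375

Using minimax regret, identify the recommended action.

Column bests: State 1=375, State 2=325, State 3=375.
I regrets: 25, 150, 60 → max 150
II regrets: 245, 305, 0 → max 305
III regrets: 45, 15, 315 → max 315
IV regrets: 115, 80, 330 → max 330
V regrets: 0, 245, 255 → max 255
VI regrets: 360, 0, 15 → max 360
Smallest max regret = 150 → I.

I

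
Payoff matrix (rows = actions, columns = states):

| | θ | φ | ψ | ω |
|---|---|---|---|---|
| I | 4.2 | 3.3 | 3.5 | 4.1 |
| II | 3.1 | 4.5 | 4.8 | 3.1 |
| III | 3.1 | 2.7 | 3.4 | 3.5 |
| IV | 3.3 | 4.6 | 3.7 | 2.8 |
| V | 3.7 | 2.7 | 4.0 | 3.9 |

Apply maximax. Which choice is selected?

II

Row maxima: I=4.2, II=4.8, III=3.5, IV=4.6, V=4.0
Best best-case = 4.8 → II.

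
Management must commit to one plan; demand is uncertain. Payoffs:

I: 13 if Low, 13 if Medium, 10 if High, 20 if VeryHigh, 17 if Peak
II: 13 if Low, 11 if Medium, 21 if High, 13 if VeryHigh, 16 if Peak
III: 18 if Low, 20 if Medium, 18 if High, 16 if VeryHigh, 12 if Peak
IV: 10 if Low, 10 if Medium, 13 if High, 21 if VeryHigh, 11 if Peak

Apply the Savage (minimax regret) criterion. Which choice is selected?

Column bests: Low=18, Medium=20, High=21, VeryHigh=21, Peak=17.
I regrets: 5, 7, 11, 1, 0 → max 11
II regrets: 5, 9, 0, 8, 1 → max 9
III regrets: 0, 0, 3, 5, 5 → max 5
IV regrets: 8, 10, 8, 0, 6 → max 10
Smallest max regret = 5 → III.

III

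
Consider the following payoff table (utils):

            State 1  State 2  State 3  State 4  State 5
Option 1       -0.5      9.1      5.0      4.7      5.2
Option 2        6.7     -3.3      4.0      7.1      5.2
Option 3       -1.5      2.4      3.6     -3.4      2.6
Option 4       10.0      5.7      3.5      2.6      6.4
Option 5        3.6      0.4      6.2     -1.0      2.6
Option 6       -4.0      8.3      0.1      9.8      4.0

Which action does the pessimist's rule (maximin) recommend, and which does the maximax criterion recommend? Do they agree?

Row minima: Option 1=-0.5, Option 2=-3.3, Option 3=-3.4, Option 4=2.6, Option 5=-1.0, Option 6=-4.0
Best worst-case = 2.6 → Option 4.
Row maxima: Option 1=9.1, Option 2=7.1, Option 3=3.6, Option 4=10.0, Option 5=6.2, Option 6=9.8
Best best-case = 10.0 → Option 4.

maximin → Option 4; maximax → Option 4 (agree)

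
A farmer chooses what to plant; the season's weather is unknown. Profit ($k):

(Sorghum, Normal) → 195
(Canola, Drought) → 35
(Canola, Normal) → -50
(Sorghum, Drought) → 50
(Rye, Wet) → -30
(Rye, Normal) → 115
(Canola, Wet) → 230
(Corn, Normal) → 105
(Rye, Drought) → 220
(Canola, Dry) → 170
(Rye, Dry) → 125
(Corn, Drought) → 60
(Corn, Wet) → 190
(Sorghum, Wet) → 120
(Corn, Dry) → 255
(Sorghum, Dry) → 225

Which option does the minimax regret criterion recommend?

Corn

Column bests: Drought=220, Dry=255, Normal=195, Wet=230.
Canola regrets: 185, 85, 245, 0 → max 245
Rye regrets: 0, 130, 80, 260 → max 260
Sorghum regrets: 170, 30, 0, 110 → max 170
Corn regrets: 160, 0, 90, 40 → max 160
Smallest max regret = 160 → Corn.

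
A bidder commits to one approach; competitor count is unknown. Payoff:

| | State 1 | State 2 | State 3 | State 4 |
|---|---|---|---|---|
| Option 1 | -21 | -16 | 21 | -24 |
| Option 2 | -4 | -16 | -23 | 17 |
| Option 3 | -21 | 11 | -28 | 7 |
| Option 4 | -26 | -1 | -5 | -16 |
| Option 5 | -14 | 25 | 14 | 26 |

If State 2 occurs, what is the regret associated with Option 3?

14

Best payoff under State 2 is 25.
Regret = 25 − 11 = 14.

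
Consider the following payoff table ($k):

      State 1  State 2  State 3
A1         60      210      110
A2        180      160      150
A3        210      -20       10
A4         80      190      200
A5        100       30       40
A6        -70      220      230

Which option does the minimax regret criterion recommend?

Column bests: State 1=210, State 2=220, State 3=230.
A1 regrets: 150, 10, 120 → max 150
A2 regrets: 30, 60, 80 → max 80
A3 regrets: 0, 240, 220 → max 240
A4 regrets: 130, 30, 30 → max 130
A5 regrets: 110, 190, 190 → max 190
A6 regrets: 280, 0, 0 → max 280
Smallest max regret = 80 → A2.

A2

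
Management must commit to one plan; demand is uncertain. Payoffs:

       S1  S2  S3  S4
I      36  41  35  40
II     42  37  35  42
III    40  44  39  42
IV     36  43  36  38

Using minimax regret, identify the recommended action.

III

Column bests: S1=42, S2=44, S3=39, S4=42.
I regrets: 6, 3, 4, 2 → max 6
II regrets: 0, 7, 4, 0 → max 7
III regrets: 2, 0, 0, 0 → max 2
IV regrets: 6, 1, 3, 4 → max 6
Smallest max regret = 2 → III.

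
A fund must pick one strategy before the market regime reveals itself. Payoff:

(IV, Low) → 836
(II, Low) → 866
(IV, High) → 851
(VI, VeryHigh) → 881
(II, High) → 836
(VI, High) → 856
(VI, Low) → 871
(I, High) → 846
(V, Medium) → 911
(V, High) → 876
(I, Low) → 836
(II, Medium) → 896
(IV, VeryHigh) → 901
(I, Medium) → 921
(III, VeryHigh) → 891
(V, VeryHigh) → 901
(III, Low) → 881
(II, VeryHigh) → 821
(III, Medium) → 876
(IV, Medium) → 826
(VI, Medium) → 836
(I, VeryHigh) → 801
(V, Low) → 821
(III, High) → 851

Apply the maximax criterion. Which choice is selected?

Row maxima: I=921, II=896, III=891, IV=901, V=911, VI=881
Best best-case = 921 → I.

I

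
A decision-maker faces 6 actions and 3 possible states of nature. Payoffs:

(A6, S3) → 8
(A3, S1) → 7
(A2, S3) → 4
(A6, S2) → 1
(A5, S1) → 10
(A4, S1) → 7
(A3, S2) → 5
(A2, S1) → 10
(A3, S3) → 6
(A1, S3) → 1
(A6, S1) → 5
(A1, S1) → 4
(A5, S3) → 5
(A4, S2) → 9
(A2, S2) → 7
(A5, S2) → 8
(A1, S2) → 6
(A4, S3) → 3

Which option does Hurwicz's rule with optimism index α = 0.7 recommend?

A5

A1: 0.7·6 + 0.3·1 = 4.5
A2: 0.7·10 + 0.3·4 = 8.2
A3: 0.7·7 + 0.3·5 = 6.4
A4: 0.7·9 + 0.3·3 = 7.2
A5: 0.7·10 + 0.3·5 = 8.5
A6: 0.7·8 + 0.3·1 = 5.9
Highest Hurwicz score = 8.5 → A5.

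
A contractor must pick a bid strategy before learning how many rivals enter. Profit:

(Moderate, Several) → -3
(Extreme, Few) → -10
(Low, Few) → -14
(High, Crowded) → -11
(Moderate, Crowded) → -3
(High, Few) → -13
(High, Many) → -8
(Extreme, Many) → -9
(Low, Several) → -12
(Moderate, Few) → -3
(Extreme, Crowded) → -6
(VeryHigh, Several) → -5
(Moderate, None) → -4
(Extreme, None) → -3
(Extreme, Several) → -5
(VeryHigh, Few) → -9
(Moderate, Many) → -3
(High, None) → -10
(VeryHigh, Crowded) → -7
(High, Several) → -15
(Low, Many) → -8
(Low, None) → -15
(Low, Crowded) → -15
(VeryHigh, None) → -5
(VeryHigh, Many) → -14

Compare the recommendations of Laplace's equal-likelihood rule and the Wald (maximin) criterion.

Row averages: Low=-12.8, Moderate=-3.2, High=-11.4, VeryHigh=-8, Extreme=-6.6
Highest average = -3.2 → Moderate.
Row minima: Low=-15, Moderate=-4, High=-15, VeryHigh=-14, Extreme=-10
Best worst-case = -4 → Moderate.

laplace → Moderate; maximin → Moderate (agree)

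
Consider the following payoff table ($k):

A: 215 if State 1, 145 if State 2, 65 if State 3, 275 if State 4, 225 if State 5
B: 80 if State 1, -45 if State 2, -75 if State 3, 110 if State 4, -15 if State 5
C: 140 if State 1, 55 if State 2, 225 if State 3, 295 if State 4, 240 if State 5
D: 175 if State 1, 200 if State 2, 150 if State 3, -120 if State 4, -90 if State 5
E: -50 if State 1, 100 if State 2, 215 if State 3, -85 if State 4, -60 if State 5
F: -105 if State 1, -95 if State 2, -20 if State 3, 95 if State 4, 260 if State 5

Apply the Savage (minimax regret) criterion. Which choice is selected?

C

Column bests: State 1=215, State 2=200, State 3=225, State 4=295, State 5=260.
A regrets: 0, 55, 160, 20, 35 → max 160
B regrets: 135, 245, 300, 185, 275 → max 300
C regrets: 75, 145, 0, 0, 20 → max 145
D regrets: 40, 0, 75, 415, 350 → max 415
E regrets: 265, 100, 10, 380, 320 → max 380
F regrets: 320, 295, 245, 200, 0 → max 320
Smallest max regret = 145 → C.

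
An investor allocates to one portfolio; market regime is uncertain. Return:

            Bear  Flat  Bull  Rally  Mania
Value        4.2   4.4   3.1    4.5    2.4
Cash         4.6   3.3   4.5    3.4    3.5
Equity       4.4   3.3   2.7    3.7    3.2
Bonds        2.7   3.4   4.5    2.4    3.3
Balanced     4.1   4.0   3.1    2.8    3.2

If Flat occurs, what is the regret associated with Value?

0.0

Best payoff under Flat is 4.4.
Regret = 4.4 − 4.4 = 0.0.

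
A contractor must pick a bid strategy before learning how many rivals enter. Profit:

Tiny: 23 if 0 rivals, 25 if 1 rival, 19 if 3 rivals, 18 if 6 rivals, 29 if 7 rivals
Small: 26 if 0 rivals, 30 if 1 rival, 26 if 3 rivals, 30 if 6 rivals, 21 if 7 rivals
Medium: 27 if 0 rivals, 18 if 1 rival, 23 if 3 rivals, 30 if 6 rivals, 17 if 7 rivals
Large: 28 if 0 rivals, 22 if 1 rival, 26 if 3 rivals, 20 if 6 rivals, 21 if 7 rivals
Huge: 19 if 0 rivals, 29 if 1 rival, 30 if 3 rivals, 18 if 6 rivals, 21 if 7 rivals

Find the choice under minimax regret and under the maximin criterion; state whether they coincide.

Column bests: 0 rivals=28, 1 rival=30, 3 rivals=30, 6 rivals=30, 7 rivals=29.
Tiny regrets: 5, 5, 11, 12, 0 → max 12
Small regrets: 2, 0, 4, 0, 8 → max 8
Medium regrets: 1, 12, 7, 0, 12 → max 12
Large regrets: 0, 8, 4, 10, 8 → max 10
Huge regrets: 9, 1, 0, 12, 8 → max 12
Smallest max regret = 8 → Small.
Row minima: Tiny=18, Small=21, Medium=17, Large=20, Huge=18
Best worst-case = 21 → Small.

minimax regret → Small; maximin → Small (agree)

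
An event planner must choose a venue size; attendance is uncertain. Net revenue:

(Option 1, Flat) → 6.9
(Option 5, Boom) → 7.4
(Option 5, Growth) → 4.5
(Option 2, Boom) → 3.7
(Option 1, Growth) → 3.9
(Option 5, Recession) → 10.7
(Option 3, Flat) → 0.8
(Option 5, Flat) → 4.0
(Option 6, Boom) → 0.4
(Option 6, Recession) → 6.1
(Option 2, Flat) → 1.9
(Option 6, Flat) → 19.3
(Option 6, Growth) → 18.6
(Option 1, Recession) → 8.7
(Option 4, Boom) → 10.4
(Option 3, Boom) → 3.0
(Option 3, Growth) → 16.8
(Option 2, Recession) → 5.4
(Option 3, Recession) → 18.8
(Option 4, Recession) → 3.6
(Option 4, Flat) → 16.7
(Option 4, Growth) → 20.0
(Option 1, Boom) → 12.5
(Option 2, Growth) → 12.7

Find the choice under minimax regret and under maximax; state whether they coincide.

Column bests: Recession=18.8, Flat=19.3, Growth=20.0, Boom=12.5.
Option 1 regrets: 10.1, 12.4, 16.1, 0.0 → max 16.1
Option 2 regrets: 13.4, 17.4, 7.3, 8.8 → max 17.4
Option 3 regrets: 0.0, 18.5, 3.2, 9.5 → max 18.5
Option 4 regrets: 15.2, 2.6, 0.0, 2.1 → max 15.2
Option 5 regrets: 8.1, 15.3, 15.5, 5.1 → max 15.5
Option 6 regrets: 12.7, 0.0, 1.4, 12.1 → max 12.7
Smallest max regret = 12.7 → Option 6.
Row maxima: Option 1=12.5, Option 2=12.7, Option 3=18.8, Option 4=20.0, Option 5=10.7, Option 6=19.3
Best best-case = 20.0 → Option 4.

minimax regret → Option 6; maximax → Option 4 (disagree)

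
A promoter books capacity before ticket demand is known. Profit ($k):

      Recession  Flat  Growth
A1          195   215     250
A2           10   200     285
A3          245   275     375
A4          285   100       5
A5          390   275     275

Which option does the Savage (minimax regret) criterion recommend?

Column bests: Recession=390, Flat=275, Growth=375.
A1 regrets: 195, 60, 125 → max 195
A2 regrets: 380, 75, 90 → max 380
A3 regrets: 145, 0, 0 → max 145
A4 regrets: 105, 175, 370 → max 370
A5 regrets: 0, 0, 100 → max 100
Smallest max regret = 100 → A5.

A5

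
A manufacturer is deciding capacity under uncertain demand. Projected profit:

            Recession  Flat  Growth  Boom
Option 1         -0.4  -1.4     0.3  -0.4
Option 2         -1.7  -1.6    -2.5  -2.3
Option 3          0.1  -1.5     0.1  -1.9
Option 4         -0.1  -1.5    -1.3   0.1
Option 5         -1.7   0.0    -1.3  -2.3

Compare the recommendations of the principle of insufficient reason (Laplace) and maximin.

Row averages: Option 1=-0.475, Option 2=-2.025, Option 3=-0.8, Option 4=-0.7, Option 5=-1.325
Highest average = -0.475 → Option 1.
Row minima: Option 1=-1.4, Option 2=-2.5, Option 3=-1.9, Option 4=-1.5, Option 5=-2.3
Best worst-case = -1.4 → Option 1.

laplace → Option 1; maximin → Option 1 (agree)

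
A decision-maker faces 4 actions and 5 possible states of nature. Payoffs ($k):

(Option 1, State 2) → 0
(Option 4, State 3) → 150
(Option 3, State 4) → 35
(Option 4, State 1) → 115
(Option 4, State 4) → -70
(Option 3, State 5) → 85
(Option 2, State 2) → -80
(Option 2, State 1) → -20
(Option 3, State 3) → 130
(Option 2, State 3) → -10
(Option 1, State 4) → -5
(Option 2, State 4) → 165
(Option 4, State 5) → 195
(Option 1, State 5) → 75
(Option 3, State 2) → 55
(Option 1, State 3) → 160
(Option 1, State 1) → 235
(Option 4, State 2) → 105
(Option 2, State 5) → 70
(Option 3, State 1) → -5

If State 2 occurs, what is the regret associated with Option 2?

Best payoff under State 2 is 105.
Regret = 105 − (-80) = 185.

185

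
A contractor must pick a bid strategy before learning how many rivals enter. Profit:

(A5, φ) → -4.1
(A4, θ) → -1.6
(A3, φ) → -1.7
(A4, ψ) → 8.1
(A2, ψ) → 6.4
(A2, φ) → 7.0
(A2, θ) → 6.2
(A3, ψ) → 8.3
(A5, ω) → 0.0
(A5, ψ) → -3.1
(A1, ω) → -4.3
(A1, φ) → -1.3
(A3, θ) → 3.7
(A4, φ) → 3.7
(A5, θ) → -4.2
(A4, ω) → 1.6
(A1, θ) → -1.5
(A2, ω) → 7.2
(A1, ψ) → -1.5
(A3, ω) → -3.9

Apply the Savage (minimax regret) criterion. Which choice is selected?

A2

Column bests: θ=6.2, φ=7.0, ψ=8.3, ω=7.2.
A1 regrets: 7.7, 8.3, 9.8, 11.5 → max 11.5
A2 regrets: 0.0, 0.0, 1.9, 0.0 → max 1.9
A3 regrets: 2.5, 8.7, 0.0, 11.1 → max 11.1
A4 regrets: 7.8, 3.3, 0.2, 5.6 → max 7.8
A5 regrets: 10.4, 11.1, 11.4, 7.2 → max 11.4
Smallest max regret = 1.9 → A2.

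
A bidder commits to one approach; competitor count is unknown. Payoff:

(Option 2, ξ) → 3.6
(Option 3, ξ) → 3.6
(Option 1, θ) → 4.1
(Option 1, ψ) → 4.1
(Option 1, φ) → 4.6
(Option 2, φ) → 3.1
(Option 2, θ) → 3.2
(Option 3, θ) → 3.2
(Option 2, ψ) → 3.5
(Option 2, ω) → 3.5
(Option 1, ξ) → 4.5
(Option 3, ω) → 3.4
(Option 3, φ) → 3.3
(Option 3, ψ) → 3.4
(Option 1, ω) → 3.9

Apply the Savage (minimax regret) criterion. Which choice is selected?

Option 1

Column bests: θ=4.1, φ=4.6, ψ=4.1, ω=3.9, ξ=4.5.
Option 1 regrets: 0.0, 0.0, 0.0, 0.0, 0.0 → max 0.0
Option 2 regrets: 0.9, 1.5, 0.6, 0.4, 0.9 → max 1.5
Option 3 regrets: 0.9, 1.3, 0.7, 0.5, 0.9 → max 1.3
Smallest max regret = 0.0 → Option 1.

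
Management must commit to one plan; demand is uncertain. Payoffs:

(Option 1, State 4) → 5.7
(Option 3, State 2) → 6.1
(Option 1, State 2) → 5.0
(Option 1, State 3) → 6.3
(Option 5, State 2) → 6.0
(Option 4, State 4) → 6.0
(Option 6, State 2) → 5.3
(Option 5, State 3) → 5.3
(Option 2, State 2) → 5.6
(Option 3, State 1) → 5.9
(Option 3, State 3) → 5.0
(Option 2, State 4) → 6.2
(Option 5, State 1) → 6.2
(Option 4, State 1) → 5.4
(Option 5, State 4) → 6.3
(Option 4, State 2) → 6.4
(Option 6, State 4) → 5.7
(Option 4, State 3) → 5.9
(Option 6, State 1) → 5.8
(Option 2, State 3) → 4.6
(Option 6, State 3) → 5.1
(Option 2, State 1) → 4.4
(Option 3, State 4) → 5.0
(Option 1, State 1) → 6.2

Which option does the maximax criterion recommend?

Option 4

Row maxima: Option 1=6.3, Option 2=6.2, Option 3=6.1, Option 4=6.4, Option 5=6.3, Option 6=5.8
Best best-case = 6.4 → Option 4.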